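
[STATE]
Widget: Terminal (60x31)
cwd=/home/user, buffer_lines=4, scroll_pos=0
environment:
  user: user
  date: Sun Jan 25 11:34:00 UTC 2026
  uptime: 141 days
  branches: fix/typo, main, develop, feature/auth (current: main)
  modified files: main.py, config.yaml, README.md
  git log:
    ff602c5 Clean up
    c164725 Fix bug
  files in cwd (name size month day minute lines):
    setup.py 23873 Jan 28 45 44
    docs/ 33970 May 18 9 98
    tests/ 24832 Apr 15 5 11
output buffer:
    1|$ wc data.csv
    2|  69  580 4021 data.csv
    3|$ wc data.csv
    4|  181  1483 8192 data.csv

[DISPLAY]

$ wc data.csv                                               
  69  580 4021 data.csv                                     
$ wc data.csv                                               
  181  1483 8192 data.csv                                   
$ █                                                         
                                                            
                                                            
                                                            
                                                            
                                                            
                                                            
                                                            
                                                            
                                                            
                                                            
                                                            
                                                            
                                                            
                                                            
                                                            
                                                            
                                                            
                                                            
                                                            
                                                            
                                                            
                                                            
                                                            
                                                            
                                                            
                                                            


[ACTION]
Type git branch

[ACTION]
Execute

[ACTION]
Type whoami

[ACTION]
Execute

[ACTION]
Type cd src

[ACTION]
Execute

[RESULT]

$ wc data.csv                                               
  69  580 4021 data.csv                                     
$ wc data.csv                                               
  181  1483 8192 data.csv                                   
$ git branch                                                
  fix/typo                                                  
* main                                                      
  develop                                                   
  feature/auth                                              
$ whoami                                                    
user                                                        
$ cd src                                                    
                                                            
$ █                                                         
                                                            
                                                            
                                                            
                                                            
                                                            
                                                            
                                                            
                                                            
                                                            
                                                            
                                                            
                                                            
                                                            
                                                            
                                                            
                                                            
                                                            


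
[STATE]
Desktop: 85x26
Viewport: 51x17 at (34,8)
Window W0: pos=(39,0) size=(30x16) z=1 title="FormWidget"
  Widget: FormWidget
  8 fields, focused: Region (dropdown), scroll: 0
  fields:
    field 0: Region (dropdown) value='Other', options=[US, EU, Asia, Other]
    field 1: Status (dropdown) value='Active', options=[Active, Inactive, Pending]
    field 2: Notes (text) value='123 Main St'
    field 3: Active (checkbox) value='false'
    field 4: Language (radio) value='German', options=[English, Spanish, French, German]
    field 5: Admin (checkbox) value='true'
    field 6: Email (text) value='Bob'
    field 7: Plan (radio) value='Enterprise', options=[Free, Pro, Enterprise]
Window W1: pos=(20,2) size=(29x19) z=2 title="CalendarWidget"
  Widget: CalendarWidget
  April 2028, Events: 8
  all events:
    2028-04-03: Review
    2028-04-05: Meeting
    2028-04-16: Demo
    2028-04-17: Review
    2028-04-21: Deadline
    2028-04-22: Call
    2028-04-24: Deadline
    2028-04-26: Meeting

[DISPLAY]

  7  8  9     ┃     [x]           ┃                
4 15 16*      ┃     [Bob         ]┃                
21* 22* 23    ┃     ( ) Free  ( ) ┃                
 28 29 30     ┃                   ┃                
              ┃                   ┃                
              ┃                   ┃                
              ┃                   ┃                
              ┃━━━━━━━━━━━━━━━━━━━┛                
              ┃                                    
              ┃                                    
              ┃                                    
              ┃                                    
━━━━━━━━━━━━━━┛                                    
                                                   
                                                   
                                                   
                                                   


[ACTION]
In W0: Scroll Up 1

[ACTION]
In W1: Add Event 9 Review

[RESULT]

  7  8  9*    ┃     [x]           ┃                
4 15 16*      ┃     [Bob         ]┃                
21* 22* 23    ┃     ( ) Free  ( ) ┃                
 28 29 30     ┃                   ┃                
              ┃                   ┃                
              ┃                   ┃                
              ┃                   ┃                
              ┃━━━━━━━━━━━━━━━━━━━┛                
              ┃                                    
              ┃                                    
              ┃                                    
              ┃                                    
━━━━━━━━━━━━━━┛                                    
                                                   
                                                   
                                                   
                                                   


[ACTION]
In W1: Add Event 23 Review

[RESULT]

  7  8  9*    ┃     [x]           ┃                
4 15 16*      ┃     [Bob         ]┃                
21* 22* 23*   ┃     ( ) Free  ( ) ┃                
 28 29 30     ┃                   ┃                
              ┃                   ┃                
              ┃                   ┃                
              ┃                   ┃                
              ┃━━━━━━━━━━━━━━━━━━━┛                
              ┃                                    
              ┃                                    
              ┃                                    
              ┃                                    
━━━━━━━━━━━━━━┛                                    
                                                   
                                                   
                                                   
                                                   


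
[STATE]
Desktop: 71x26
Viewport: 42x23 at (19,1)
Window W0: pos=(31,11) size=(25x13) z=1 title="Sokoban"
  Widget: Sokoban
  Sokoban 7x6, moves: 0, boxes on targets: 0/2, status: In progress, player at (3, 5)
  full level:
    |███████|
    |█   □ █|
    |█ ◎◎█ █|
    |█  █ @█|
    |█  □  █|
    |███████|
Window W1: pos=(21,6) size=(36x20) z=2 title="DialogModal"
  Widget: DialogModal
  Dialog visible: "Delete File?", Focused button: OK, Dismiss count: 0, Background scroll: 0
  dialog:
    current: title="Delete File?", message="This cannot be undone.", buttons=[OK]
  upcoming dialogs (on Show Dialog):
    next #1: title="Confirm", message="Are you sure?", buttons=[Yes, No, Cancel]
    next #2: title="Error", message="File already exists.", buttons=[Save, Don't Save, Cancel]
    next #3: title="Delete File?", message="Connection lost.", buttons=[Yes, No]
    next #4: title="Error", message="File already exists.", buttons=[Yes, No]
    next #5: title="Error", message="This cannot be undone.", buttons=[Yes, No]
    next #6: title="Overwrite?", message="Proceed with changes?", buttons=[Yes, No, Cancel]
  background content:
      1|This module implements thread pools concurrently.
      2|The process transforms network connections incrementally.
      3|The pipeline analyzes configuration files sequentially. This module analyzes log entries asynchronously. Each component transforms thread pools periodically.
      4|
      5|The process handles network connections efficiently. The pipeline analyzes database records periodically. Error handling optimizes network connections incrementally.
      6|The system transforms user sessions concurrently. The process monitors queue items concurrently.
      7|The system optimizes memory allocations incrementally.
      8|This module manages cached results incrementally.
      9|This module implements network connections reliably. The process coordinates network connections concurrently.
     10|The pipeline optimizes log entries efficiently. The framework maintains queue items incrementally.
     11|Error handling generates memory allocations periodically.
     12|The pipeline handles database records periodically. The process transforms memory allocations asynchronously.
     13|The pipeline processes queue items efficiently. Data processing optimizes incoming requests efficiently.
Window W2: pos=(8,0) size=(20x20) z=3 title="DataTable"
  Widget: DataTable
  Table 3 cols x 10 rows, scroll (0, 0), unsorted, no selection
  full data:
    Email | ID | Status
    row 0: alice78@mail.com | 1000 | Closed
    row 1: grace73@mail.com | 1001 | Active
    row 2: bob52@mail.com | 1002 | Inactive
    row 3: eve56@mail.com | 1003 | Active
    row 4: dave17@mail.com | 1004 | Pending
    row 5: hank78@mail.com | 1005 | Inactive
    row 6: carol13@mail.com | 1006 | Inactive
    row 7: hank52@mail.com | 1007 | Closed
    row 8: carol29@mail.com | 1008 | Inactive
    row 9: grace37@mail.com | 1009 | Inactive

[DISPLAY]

        ┃                                 
────────┨                                 
      │I┃                                 
──────┼─┃                                 
il.com│1┃                                 
il.com│1┃━━━━━━━━━━━━━━━━━━━━━━━━━━━━┓    
.com  │1┃gModal                      ┃    
.com  │1┃────────────────────────────┨    
l.com │1┃odule implements thread pool┃    
l.com │1┃ocess transforms network con┃    
il.com│1┃peline analyzes configuratio┃    
l.com │1┃                            ┃    
il.com│1┃ocess handles network connec┃    
il.com│1┃───────────────────────┐sion┃    
        ┃     Delete File?      │loca┃    
        ┃This cannot be undone. │ults┃    
        ┃         [OK]          │ con┃    
        ┃───────────────────────┘ries┃    
━━━━━━━━┛handling generates memory al┃    
  ┃The pipeline handles database reco┃    
  ┃The pipeline processes queue items┃    
  ┃                                  ┃    
  ┃                                  ┃    


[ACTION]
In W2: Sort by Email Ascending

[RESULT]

        ┃                                 
────────┨                                 
     ▲│I┃                                 
──────┼─┃                                 
il.com│1┃                                 
.com  │1┃━━━━━━━━━━━━━━━━━━━━━━━━━━━━┓    
il.com│1┃gModal                      ┃    
il.com│1┃────────────────────────────┨    
l.com │1┃odule implements thread pool┃    
.com  │1┃ocess transforms network con┃    
il.com│1┃peline analyzes configuratio┃    
il.com│1┃                            ┃    
l.com │1┃ocess handles network connec┃    
l.com │1┃───────────────────────┐sion┃    
        ┃     Delete File?      │loca┃    
        ┃This cannot be undone. │ults┃    
        ┃         [OK]          │ con┃    
        ┃───────────────────────┘ries┃    
━━━━━━━━┛handling generates memory al┃    
  ┃The pipeline handles database reco┃    
  ┃The pipeline processes queue items┃    
  ┃                                  ┃    
  ┃                                  ┃    


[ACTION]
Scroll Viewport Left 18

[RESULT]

       ┃ DataTable        ┃               
       ┠──────────────────┨               
       ┃Email          ▲│I┃               
       ┃────────────────┼─┃               
       ┃alice78@mail.com│1┃               
       ┃bob52@mail.com  │1┃━━━━━━━━━━━━━━━
       ┃carol13@mail.com│1┃gModal         
       ┃carol29@mail.com│1┃───────────────
       ┃dave17@mail.com │1┃odule implement
       ┃eve56@mail.com  │1┃ocess transform
       ┃grace37@mail.com│1┃peline analyzes
       ┃grace73@mail.com│1┃               
       ┃hank52@mail.com │1┃ocess handles n
       ┃hank78@mail.com │1┃───────────────
       ┃                  ┃     Delete Fil
       ┃                  ┃This cannot be 
       ┃                  ┃         [OK]  
       ┃                  ┃───────────────
       ┗━━━━━━━━━━━━━━━━━━┛handling genera
                    ┃The pipeline handles 
                    ┃The pipeline processe
                    ┃                     
                    ┃                     


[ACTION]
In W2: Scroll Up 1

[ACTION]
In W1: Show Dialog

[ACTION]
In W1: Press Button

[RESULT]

       ┃ DataTable        ┃               
       ┠──────────────────┨               
       ┃Email          ▲│I┃               
       ┃────────────────┼─┃               
       ┃alice78@mail.com│1┃               
       ┃bob52@mail.com  │1┃━━━━━━━━━━━━━━━
       ┃carol13@mail.com│1┃gModal         
       ┃carol29@mail.com│1┃───────────────
       ┃dave17@mail.com │1┃odule implement
       ┃eve56@mail.com  │1┃ocess transform
       ┃grace37@mail.com│1┃peline analyzes
       ┃grace73@mail.com│1┃               
       ┃hank52@mail.com │1┃ocess handles n
       ┃hank78@mail.com │1┃stem transforms
       ┃                  ┃stem optimizes 
       ┃                  ┃odule manages c
       ┃                  ┃odule implement
       ┃                  ┃peline optimize
       ┗━━━━━━━━━━━━━━━━━━┛handling genera
                    ┃The pipeline handles 
                    ┃The pipeline processe
                    ┃                     
                    ┃                     


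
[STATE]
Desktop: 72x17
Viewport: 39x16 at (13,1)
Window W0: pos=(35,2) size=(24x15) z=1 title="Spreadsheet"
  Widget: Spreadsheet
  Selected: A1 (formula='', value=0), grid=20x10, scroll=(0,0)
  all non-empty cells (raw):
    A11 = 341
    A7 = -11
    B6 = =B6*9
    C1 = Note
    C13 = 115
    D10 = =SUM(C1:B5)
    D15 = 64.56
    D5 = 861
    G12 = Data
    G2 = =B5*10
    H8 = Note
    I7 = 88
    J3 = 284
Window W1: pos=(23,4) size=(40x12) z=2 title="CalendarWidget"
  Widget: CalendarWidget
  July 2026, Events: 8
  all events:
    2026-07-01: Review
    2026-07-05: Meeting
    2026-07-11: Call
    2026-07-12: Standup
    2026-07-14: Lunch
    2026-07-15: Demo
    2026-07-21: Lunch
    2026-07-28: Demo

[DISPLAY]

                                       
                      ┏━━━━━━━━━━━━━━━━
                      ┃ Spreadsheet    
          ┏━━━━━━━━━━━━━━━━━━━━━━━━━━━━
          ┃ CalendarWidget             
          ┠────────────────────────────
          ┃              July 2026     
          ┃Mo Tu We Th Fr Sa Su        
          ┃       1*  2  3  4  5*      
          ┃ 6  7  8  9 10 11* 12*      
          ┃13 14* 15* 16 17 18 19      
          ┃20 21* 22 23 24 25 26       
          ┃27 28* 29 30 31             
          ┃                            
          ┗━━━━━━━━━━━━━━━━━━━━━━━━━━━━
                      ┗━━━━━━━━━━━━━━━━


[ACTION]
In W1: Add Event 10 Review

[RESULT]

                                       
                      ┏━━━━━━━━━━━━━━━━
                      ┃ Spreadsheet    
          ┏━━━━━━━━━━━━━━━━━━━━━━━━━━━━
          ┃ CalendarWidget             
          ┠────────────────────────────
          ┃              July 2026     
          ┃Mo Tu We Th Fr Sa Su        
          ┃       1*  2  3  4  5*      
          ┃ 6  7  8  9 10* 11* 12*     
          ┃13 14* 15* 16 17 18 19      
          ┃20 21* 22 23 24 25 26       
          ┃27 28* 29 30 31             
          ┃                            
          ┗━━━━━━━━━━━━━━━━━━━━━━━━━━━━
                      ┗━━━━━━━━━━━━━━━━


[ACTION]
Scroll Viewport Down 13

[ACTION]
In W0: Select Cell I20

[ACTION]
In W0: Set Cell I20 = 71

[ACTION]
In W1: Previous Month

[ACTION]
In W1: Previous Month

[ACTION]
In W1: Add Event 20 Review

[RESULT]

                                       
                      ┏━━━━━━━━━━━━━━━━
                      ┃ Spreadsheet    
          ┏━━━━━━━━━━━━━━━━━━━━━━━━━━━━
          ┃ CalendarWidget             
          ┠────────────────────────────
          ┃               May 2026     
          ┃Mo Tu We Th Fr Sa Su        
          ┃             1  2  3        
          ┃ 4  5  6  7  8  9 10        
          ┃11 12 13 14 15 16 17        
          ┃18 19 20* 21 22 23 24       
          ┃25 26 27 28 29 30 31        
          ┃                            
          ┗━━━━━━━━━━━━━━━━━━━━━━━━━━━━
                      ┗━━━━━━━━━━━━━━━━


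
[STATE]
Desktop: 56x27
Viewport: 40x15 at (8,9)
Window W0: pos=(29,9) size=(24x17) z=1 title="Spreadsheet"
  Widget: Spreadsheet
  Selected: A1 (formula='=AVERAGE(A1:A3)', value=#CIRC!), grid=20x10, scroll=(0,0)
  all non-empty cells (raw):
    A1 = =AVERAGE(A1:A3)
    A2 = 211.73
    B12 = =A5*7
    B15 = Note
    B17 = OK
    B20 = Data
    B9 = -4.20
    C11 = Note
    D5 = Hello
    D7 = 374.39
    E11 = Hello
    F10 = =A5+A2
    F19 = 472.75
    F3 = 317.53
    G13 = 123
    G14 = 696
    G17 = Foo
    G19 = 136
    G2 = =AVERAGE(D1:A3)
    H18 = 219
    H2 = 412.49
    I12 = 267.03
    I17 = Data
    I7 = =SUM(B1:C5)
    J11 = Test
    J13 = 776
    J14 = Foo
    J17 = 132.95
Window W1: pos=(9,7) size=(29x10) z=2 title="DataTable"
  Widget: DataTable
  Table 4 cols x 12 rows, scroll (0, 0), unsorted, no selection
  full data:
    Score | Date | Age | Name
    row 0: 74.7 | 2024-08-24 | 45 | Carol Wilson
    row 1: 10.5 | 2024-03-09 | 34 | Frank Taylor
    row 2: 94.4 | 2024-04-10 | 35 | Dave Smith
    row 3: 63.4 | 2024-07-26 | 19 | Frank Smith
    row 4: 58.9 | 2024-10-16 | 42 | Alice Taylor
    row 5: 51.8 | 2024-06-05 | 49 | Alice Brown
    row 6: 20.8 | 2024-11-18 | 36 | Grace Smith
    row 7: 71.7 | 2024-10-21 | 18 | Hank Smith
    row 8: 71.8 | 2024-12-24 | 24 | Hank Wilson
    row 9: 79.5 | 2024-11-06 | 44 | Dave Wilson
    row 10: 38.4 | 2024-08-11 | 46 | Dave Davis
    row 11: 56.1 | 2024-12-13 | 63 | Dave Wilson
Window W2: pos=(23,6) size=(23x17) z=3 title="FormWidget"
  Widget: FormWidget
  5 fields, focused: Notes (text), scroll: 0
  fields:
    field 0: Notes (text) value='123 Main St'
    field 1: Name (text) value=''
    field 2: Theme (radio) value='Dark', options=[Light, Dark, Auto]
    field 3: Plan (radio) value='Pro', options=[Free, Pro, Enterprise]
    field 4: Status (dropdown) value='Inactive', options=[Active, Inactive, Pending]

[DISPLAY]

 ┠─────────────┃> Notes:      [123 M]┃━━
 ┃Score│Date   ┃  Name:       [     ]┃  
 ┃─────┼───────┃  Theme:      ( ) Lig┃──
 ┃74.7 │2024-08┃  Plan:       ( ) Fre┃A3
 ┃10.5 │2024-03┃  Status:     [Inac▼]┃  
 ┃94.4 │2024-04┃                     ┃--
 ┃63.4 │2024-07┃                     ┃  
 ┗━━━━━━━━━━━━━┃                     ┃  
               ┃                     ┃  
               ┃                     ┃  
               ┃                     ┃  
               ┃                     ┃  
               ┃                     ┃  
               ┗━━━━━━━━━━━━━━━━━━━━━┛  
                     ┃  9        0   -4.


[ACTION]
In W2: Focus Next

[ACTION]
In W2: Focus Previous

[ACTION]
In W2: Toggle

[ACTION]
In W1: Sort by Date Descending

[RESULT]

 ┠─────────────┃> Notes:      [123 M]┃━━
 ┃Score│Date   ┃  Name:       [     ]┃  
 ┃─────┼───────┃  Theme:      ( ) Lig┃──
 ┃71.8 │2024-12┃  Plan:       ( ) Fre┃A3
 ┃56.1 │2024-12┃  Status:     [Inac▼]┃  
 ┃20.8 │2024-11┃                     ┃--
 ┃79.5 │2024-11┃                     ┃  
 ┗━━━━━━━━━━━━━┃                     ┃  
               ┃                     ┃  
               ┃                     ┃  
               ┃                     ┃  
               ┃                     ┃  
               ┃                     ┃  
               ┗━━━━━━━━━━━━━━━━━━━━━┛  
                     ┃  9        0   -4.


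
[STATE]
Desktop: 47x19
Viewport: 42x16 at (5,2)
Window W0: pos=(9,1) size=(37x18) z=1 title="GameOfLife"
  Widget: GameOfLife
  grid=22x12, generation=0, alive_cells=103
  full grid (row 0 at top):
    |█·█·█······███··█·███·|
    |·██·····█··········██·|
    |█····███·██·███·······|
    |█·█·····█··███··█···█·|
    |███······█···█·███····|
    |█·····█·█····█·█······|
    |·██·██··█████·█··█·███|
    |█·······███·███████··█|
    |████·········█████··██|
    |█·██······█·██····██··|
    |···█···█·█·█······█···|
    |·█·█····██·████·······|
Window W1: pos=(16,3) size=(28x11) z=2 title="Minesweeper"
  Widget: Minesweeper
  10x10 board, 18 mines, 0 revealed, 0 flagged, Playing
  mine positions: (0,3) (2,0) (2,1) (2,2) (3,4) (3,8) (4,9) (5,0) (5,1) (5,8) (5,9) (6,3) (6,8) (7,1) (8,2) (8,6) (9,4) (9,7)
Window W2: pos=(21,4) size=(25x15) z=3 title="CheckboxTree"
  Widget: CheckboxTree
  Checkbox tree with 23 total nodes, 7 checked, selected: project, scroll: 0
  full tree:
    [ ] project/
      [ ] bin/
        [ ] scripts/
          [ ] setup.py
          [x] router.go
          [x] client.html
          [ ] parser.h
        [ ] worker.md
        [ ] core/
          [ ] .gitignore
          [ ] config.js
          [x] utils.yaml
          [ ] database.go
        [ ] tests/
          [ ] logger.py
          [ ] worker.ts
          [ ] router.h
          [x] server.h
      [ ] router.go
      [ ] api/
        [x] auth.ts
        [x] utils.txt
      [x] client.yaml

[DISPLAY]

    ┃ GameOfLife                        ┃ 
    ┠──────┏━━━━━━━━━━━━━━━━━━━━━━━━━━┓─┨ 
    ┃Gen: 0┃ Min┏━━━━━━━━━━━━━━━━━━━━━━━┓ 
    ┃█·█·█·┠────┃ CheckboxTree          ┃ 
    ┃·██···┃■■■■┠───────────────────────┨ 
    ┃█····█┃■■■■┃>[-] project/          ┃ 
    ┃█·█···┃■■■■┃   [-] bin/            ┃ 
    ┃███···┃■■■■┃     [-] scripts/      ┃ 
    ┃█·····┃■■■■┃       [ ] setup.py    ┃ 
    ┃·██·██┃■■■■┃       [x] router.go   ┃ 
    ┃█·····┃■■■■┃       [x] client.html ┃ 
    ┃████··┗━━━━┃       [ ] parser.h    ┃ 
    ┃█·██······█┃     [ ] worker.md     ┃ 
    ┃···█···█·█·┃     [-] core/         ┃ 
    ┃·█·█····██·┃       [ ] .gitignore  ┃ 
    ┃           ┃       [ ] config.js   ┃ 


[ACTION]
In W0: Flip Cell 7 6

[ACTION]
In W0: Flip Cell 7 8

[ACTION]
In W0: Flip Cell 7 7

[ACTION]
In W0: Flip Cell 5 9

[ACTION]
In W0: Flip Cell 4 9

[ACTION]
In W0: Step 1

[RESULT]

    ┃ GameOfLife                        ┃ 
    ┠──────┏━━━━━━━━━━━━━━━━━━━━━━━━━━┓─┨ 
    ┃Gen: 1┃ Min┏━━━━━━━━━━━━━━━━━━━━━━━┓ 
    ┃··██··┠────┃ CheckboxTree          ┃ 
    ┃█·██·█┃■■■■┠───────────────────────┨ 
    ┃█·█···┃■■■■┃>[-] project/          ┃ 
    ┃█·█···┃■■■■┃   [-] bin/            ┃ 
    ┃█·█···┃■■■■┃     [-] scripts/      ┃ 
    ┃█··█·█┃■■■■┃       [ ] setup.py    ┃ 
    ┃██···█┃■■■■┃       [x] router.go   ┃ 
    ┃█···██┃■■■■┃       [x] client.html ┃ 
    ┃█··█··┗━━━━┃       [ ] parser.h    ┃ 
    ┃█···█·····█┃     [ ] worker.md     ┃ 
    ┃·█·██····█·┃     [-] core/         ┃ 
    ┃··█·····██·┃       [ ] .gitignore  ┃ 
    ┃           ┃       [ ] config.js   ┃ 


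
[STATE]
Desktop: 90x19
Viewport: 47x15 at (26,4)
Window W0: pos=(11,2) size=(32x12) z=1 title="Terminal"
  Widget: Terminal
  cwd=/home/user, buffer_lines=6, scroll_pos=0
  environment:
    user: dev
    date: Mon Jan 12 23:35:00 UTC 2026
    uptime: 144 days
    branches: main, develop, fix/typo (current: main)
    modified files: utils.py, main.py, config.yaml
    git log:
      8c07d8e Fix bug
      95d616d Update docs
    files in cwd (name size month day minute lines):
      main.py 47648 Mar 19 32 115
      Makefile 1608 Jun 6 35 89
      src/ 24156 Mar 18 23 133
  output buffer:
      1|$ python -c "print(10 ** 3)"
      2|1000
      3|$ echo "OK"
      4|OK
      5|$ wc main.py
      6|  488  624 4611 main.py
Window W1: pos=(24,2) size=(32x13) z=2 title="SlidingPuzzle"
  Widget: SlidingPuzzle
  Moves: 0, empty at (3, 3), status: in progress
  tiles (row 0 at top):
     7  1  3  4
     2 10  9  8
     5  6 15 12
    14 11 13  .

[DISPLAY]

─────────────────────────────┨                 
────┬────┬────┬────┐         ┃                 
  7 │  1 │  3 │  4 │         ┃                 
────┼────┼────┼────┤         ┃                 
  2 │ 10 │  9 │  8 │         ┃                 
────┼────┼────┼────┤         ┃                 
  5 │  6 │ 15 │ 12 │         ┃                 
────┼────┼────┼────┤         ┃                 
 14 │ 11 │ 13 │    │         ┃                 
────┴────┴────┴────┘         ┃                 
━━━━━━━━━━━━━━━━━━━━━━━━━━━━━┛                 
                                               
                                               
                                               
                                               


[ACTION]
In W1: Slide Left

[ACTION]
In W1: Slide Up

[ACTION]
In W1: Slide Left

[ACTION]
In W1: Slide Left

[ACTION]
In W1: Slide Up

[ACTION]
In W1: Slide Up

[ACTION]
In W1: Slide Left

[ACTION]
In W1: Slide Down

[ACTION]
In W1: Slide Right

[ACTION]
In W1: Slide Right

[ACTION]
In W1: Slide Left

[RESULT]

─────────────────────────────┨                 
────┬────┬────┬────┐         ┃                 
  7 │  1 │  3 │  4 │         ┃                 
────┼────┼────┼────┤         ┃                 
  2 │ 10 │  9 │  8 │         ┃                 
────┼────┼────┼────┤         ┃                 
  5 │  6 │    │ 15 │         ┃                 
────┼────┼────┼────┤         ┃                 
 14 │ 11 │ 13 │ 12 │         ┃                 
────┴────┴────┴────┘         ┃                 
━━━━━━━━━━━━━━━━━━━━━━━━━━━━━┛                 
                                               
                                               
                                               
                                               


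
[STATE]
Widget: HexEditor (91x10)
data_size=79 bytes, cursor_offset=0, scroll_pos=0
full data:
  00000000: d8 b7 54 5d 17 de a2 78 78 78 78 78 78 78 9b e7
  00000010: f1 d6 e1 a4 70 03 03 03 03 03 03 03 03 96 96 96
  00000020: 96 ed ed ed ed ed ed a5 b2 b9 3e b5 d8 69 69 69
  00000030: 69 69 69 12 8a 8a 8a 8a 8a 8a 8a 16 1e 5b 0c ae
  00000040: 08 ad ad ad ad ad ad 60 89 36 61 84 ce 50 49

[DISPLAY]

00000000  D8 b7 54 5d 17 de a2 78  78 78 78 78 78 78 9b e7  |..T]...xxxxxxx..|             
00000010  f1 d6 e1 a4 70 03 03 03  03 03 03 03 03 96 96 96  |....p...........|             
00000020  96 ed ed ed ed ed ed a5  b2 b9 3e b5 d8 69 69 69  |..........>..iii|             
00000030  69 69 69 12 8a 8a 8a 8a  8a 8a 8a 16 1e 5b 0c ae  |iii..........[..|             
00000040  08 ad ad ad ad ad ad 60  89 36 61 84 ce 50 49     |.......`.6a..PI |             
                                                                                           
                                                                                           
                                                                                           
                                                                                           
                                                                                           


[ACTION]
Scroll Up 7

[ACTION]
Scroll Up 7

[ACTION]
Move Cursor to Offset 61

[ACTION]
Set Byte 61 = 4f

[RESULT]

00000000  d8 b7 54 5d 17 de a2 78  78 78 78 78 78 78 9b e7  |..T]...xxxxxxx..|             
00000010  f1 d6 e1 a4 70 03 03 03  03 03 03 03 03 96 96 96  |....p...........|             
00000020  96 ed ed ed ed ed ed a5  b2 b9 3e b5 d8 69 69 69  |..........>..iii|             
00000030  69 69 69 12 8a 8a 8a 8a  8a 8a 8a 16 1e 4F 0c ae  |iii..........O..|             
00000040  08 ad ad ad ad ad ad 60  89 36 61 84 ce 50 49     |.......`.6a..PI |             
                                                                                           
                                                                                           
                                                                                           
                                                                                           
                                                                                           


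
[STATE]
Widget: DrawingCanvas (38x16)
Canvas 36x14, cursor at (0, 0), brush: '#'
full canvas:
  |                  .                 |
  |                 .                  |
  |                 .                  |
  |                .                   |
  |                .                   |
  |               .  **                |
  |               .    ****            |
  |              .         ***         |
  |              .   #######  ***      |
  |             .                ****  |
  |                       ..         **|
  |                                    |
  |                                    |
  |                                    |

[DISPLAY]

+                 .                   
                 .                    
                 .                    
                .                     
                .                     
               .  **                  
               .    ****              
              .         ***           
              .   #######  ***        
             .                ****    
                       ..         **  
                                      
                                      
                                      
                                      
                                      


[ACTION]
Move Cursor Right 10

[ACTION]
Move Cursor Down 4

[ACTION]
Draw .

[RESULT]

                  .                   
                 .                    
                 .                    
                .                     
          .     .                     
               .  **                  
               .    ****              
              .         ***           
              .   #######  ***        
             .                ****    
                       ..         **  
                                      
                                      
                                      
                                      
                                      


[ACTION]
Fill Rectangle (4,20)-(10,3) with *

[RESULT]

                  .                   
                 .                    
                 .                    
                .                     
   ******************                 
   ******************                 
   *********************              
   ******************   ***           
   ******************####  ***        
   ******************         ****    
   ******************  ..         **  
                                      
                                      
                                      
                                      
                                      


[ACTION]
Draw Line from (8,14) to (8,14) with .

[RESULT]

                  .                   
                 .                    
                 .                    
                .                     
   ******************                 
   ******************                 
   *********************              
   ******************   ***           
   ***********.******####  ***        
   ******************         ****    
   ******************  ..         **  
                                      
                                      
                                      
                                      
                                      


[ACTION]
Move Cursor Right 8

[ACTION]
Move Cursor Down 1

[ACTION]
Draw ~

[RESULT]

                  .                   
                 .                    
                 .                    
                .                     
   ******************                 
   ***************~**                 
   *********************              
   ******************   ***           
   ***********.******####  ***        
   ******************         ****    
   ******************  ..         **  
                                      
                                      
                                      
                                      
                                      


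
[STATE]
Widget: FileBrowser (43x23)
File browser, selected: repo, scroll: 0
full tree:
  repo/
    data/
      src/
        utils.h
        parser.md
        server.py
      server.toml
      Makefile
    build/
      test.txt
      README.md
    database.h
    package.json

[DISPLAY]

> [-] repo/                                
    [+] data/                              
    [+] build/                             
    database.h                             
    package.json                           
                                           
                                           
                                           
                                           
                                           
                                           
                                           
                                           
                                           
                                           
                                           
                                           
                                           
                                           
                                           
                                           
                                           
                                           


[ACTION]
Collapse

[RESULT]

> [+] repo/                                
                                           
                                           
                                           
                                           
                                           
                                           
                                           
                                           
                                           
                                           
                                           
                                           
                                           
                                           
                                           
                                           
                                           
                                           
                                           
                                           
                                           
                                           


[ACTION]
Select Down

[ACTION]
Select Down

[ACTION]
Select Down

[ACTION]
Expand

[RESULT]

> [-] repo/                                
    [+] data/                              
    [+] build/                             
    database.h                             
    package.json                           
                                           
                                           
                                           
                                           
                                           
                                           
                                           
                                           
                                           
                                           
                                           
                                           
                                           
                                           
                                           
                                           
                                           
                                           


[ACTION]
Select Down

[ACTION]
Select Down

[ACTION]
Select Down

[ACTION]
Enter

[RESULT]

  [-] repo/                                
    [+] data/                              
    [+] build/                             
  > database.h                             
    package.json                           
                                           
                                           
                                           
                                           
                                           
                                           
                                           
                                           
                                           
                                           
                                           
                                           
                                           
                                           
                                           
                                           
                                           
                                           
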